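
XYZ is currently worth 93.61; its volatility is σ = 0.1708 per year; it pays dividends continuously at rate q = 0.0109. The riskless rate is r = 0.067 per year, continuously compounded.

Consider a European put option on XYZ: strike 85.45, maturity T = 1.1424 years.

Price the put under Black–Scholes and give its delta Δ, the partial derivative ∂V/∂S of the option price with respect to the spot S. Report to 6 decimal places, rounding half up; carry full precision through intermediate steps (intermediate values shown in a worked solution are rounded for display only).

price = 1.711047
Δ = -0.170968

σ√T = 0.1708·√1.1424 = 0.182556
d₁ = (ln(S/K) + (r−q+σ²/2)T) / (σ√T) = (ln(93.61/85.45) + (0.067−0.0109+0.1708²/2)·1.1424) / 0.182556 = (0.091206 + 0.080752) / 0.182556 = 0.941944
d₂ = d₁ − σ√T = 0.941944 − 0.182556 = 0.759388
e^{−rT} = 0.926315
e^{−qT} = 0.987625
N(−d₁) = 0.173111,  N(−d₂) = 0.223810
Put price V = K·e^{−rT}·N(−d₂) − S·e^{−qT}·N(−d₁) = 17.715402 − 16.004355 = 1.711047
Δ = −e^{−qT}·N(−d₁) = -0.170968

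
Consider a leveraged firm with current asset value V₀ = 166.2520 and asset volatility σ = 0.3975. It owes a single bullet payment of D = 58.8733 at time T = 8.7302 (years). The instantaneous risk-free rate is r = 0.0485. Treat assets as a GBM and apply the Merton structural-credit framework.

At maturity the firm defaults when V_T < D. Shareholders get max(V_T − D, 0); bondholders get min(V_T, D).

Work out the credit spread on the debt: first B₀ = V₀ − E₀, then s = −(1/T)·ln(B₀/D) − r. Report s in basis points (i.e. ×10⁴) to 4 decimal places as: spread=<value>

spread=134.8492

Work the structural quantities from V₀ = 166.2520 against face 58.8733:
d₁ = [ln(V₀/D) + (r + σ²/2)T] / (σ√T)
   = [ln(166.2520/58.8733) + (0.0485 + 0.5·0.3975²)·8.7302] / (0.3975·√8.7302)
   = [1.038117 + 1.113128] / 1.174490 = 1.831642
d₂ = d₁ − σ√T = 1.831642 − 1.174490 = 0.657152
N(d₁) = 0.966498,  N(d₂) = 0.744459,  e^(−rT) = 0.654807
E₀ = V₀·N(d₁) − D·e^(−rT)·N(d₂)
   = 166.2520·0.966498 − 58.8733·0.654807·0.744459 = 131.982802
B₀ = V₀ − E₀ = 166.2520 − 131.982802 = 34.269198
spread = −(1/T)·ln(B₀/D) − r = −(1/8.7302)·ln(34.269198/58.8733) − 0.0485 = 0.01348492
in basis points: 0.01348492 × 10⁴ = 134.8492 bp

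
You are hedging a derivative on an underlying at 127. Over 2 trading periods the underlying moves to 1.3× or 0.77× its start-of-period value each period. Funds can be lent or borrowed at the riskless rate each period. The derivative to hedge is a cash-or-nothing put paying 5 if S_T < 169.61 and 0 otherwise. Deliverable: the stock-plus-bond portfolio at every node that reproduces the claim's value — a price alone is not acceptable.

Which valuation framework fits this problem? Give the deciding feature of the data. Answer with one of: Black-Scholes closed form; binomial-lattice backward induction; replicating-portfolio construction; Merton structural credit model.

framework: replicating-portfolio construction

Key observation: since the answer must list Δ and B at each node of the 1.3/0.77 lattice on 127, the replicating-portfolio method — solving the two-state system at every node — is the one that applies.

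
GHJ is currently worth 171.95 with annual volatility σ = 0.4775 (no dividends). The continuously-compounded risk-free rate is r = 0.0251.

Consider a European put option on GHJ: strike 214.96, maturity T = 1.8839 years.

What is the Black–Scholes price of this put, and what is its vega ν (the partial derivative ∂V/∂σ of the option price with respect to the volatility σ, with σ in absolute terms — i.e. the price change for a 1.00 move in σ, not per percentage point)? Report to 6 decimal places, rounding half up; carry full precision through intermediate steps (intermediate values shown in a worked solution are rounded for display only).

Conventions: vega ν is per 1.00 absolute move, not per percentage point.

σ√T = 0.4775·√1.8839 = 0.655394
d₁ = (ln(S/K) + (r+σ²/2)T) / (σ√T) = (ln(171.95/214.96) + (0.0251+0.4775²/2)·1.8839) / 0.655394 = (-0.223248 + 0.262056) / 0.655394 = 0.059213
d₂ = d₁ − σ√T = 0.059213 − 0.655394 = -0.596180
e^{−rT} = 0.953815
N(−d₁) = 0.476391,  N(−d₂) = 0.724473
Put price V = K·e^{−rT}·N(−d₂) − S·N(−d₁) = 148.540067 − 81.915438 = 66.624629
φ(d₁) = (1/√(2π))·e^{−d₁²/2} = 0.398243
ν = S·φ(d₁)·√T = 93.989600

price = 66.624629
ν = 93.989600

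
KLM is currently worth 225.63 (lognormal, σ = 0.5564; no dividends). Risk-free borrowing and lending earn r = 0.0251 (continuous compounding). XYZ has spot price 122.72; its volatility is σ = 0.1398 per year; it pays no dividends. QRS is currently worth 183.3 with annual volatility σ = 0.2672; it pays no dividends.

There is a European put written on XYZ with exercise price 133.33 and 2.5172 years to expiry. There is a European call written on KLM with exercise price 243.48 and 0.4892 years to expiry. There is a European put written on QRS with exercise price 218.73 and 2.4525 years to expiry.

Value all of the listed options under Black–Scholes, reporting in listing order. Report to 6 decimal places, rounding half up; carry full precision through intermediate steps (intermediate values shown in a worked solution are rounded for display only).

[XYZ put K=133.33]
σ√T = 0.1398·√2.5172 = 0.221802
d₁ = (ln(S/K) + (r+σ²/2)T) / (σ√T) = (ln(122.72/133.33) + (0.0251+0.1398²/2)·2.5172) / 0.221802 = (-0.082922 + 0.087780) / 0.221802 = 0.021902
d₂ = d₁ − σ√T = 0.021902 − 0.221802 = -0.199900
e^{−rT} = 0.938773
N(−d₁) = 0.491263,  N(−d₂) = 0.579221
price = K·e^{−rT}·N(−d₂) − S·N(−d₁) = 72.499077 − 60.287800 = 12.211277
[KLM call K=243.48]
σ√T = 0.5564·√0.4892 = 0.389162
d₁ = (ln(S/K) + (r+σ²/2)T) / (σ√T) = (ln(225.63/243.48) + (0.0251+0.5564²/2)·0.4892) / 0.389162 = (-0.076138 + 0.088002) / 0.389162 = 0.030486
d₂ = d₁ − σ√T = 0.030486 − 0.389162 = -0.358676
e^{−rT} = 0.987796
N(d₁) = 0.512160,  N(d₂) = 0.359919
price = S·N(d₁) − K·e^{−rT}·N(d₂) = 115.558749 − 86.563590 = 28.995159
[QRS put K=218.73]
σ√T = 0.2672·√2.4525 = 0.418447
d₁ = (ln(S/K) + (r+σ²/2)T) / (σ√T) = (ln(183.3/218.73) + (0.0251+0.2672²/2)·2.4525) / 0.418447 = (-0.176714 + 0.149107) / 0.418447 = -0.065975
d₂ = d₁ − σ√T = -0.065975 − 0.418447 = -0.484422
e^{−rT} = 0.940299
N(−d₁) = 0.526301,  N(−d₂) = 0.685957
price = K·e^{−rT}·N(−d₂) − S·N(−d₁) = 141.081808 − 96.470992 = 44.610815

price(XYZ put K=133.33) = 12.211277
price(KLM call K=243.48) = 28.995159
price(QRS put K=218.73) = 44.610815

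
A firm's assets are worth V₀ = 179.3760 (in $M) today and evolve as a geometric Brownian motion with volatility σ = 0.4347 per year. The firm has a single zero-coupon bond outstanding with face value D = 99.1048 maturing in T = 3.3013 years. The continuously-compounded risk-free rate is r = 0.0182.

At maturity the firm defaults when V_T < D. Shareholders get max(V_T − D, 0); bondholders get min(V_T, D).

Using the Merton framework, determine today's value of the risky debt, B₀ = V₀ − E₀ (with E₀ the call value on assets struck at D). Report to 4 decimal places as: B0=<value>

B0=82.1506

Equity is a call on the firm's assets struck at D = 99.1048:
d₁ = [ln(V₀/D) + (r + σ²/2)T] / (σ√T)
   = [ln(179.3760/99.1048) + (0.0182 + 0.5·0.4347²)·3.3013] / (0.4347·√3.3013)
   = [0.593306 + 0.371997] / 0.789827 = 1.222170
d₂ = d₁ − σ√T = 1.222170 − 0.789827 = 0.432343
N(d₁) = 0.889178,  N(d₂) = 0.667254,  e^(−rT) = 0.941686
E₀ = V₀·N(d₁) − D·e^(−rT)·N(d₂)
   = 179.3760·0.889178 − 99.1048·0.941686·0.667254 = 97.225403
B₀ = V₀ − E₀ = 179.3760 − 97.225403 = 82.150597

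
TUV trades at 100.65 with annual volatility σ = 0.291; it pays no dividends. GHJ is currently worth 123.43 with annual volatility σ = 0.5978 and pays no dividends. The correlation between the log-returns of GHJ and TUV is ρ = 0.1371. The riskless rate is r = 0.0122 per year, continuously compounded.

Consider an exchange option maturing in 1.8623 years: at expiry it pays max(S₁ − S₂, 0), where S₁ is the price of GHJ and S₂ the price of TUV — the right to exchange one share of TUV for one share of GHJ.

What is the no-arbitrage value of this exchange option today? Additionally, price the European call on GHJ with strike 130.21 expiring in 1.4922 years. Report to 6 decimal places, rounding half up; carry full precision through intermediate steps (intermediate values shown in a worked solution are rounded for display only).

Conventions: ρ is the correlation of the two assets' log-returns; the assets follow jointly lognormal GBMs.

σ_eff = √(σ₁² + σ₂² − 2ρσ₁σ₂) = √(0.5978² + 0.291² − 2·0.1371·0.5978·0.291) = 0.627970
d₁ = (ln(S₁/S₂) + (q₂ − q₁ + σ_eff²/2)T) / (σ_eff√T) = (ln(123.43/100.65) + (0.0 − 0.0 + 0.197173)·1.8623) / 0.856966 = 0.666561
d₂ = d₁ − σ_eff√T = 0.666561 − 0.856966 = -0.190405
N(d₁) = 0.747474,  N(d₂) = 0.424496
V = S₁·e^{−q₁T}·N(d₁) − S₂·e^{−q₂T}·N(d₂) = 92.260693 − 42.725526 = 49.535167
[vanilla: GHJ call K=130.21]
σ√T = 0.5978·√1.4922 = 0.730246
d₁ = (ln(S/K) + (r+σ²/2)T) / (σ√T) = (ln(123.43/130.21) + (0.0122+0.5978²/2)·1.4922) / 0.730246 = (-0.053474 + 0.284835) / 0.730246 = 0.316825
d₂ = d₁ − σ√T = 0.316825 − 0.730246 = -0.413421
e^{−rT} = 0.981960
N(d₁) = 0.624312,  N(d₂) = 0.339649
price = S·N(d₁) − K·e^{−rT}·N(d₂) = 77.058812 − 43.427858 = 33.630954

exchange price = 49.535167
price(GHJ call K=130.21) = 33.630954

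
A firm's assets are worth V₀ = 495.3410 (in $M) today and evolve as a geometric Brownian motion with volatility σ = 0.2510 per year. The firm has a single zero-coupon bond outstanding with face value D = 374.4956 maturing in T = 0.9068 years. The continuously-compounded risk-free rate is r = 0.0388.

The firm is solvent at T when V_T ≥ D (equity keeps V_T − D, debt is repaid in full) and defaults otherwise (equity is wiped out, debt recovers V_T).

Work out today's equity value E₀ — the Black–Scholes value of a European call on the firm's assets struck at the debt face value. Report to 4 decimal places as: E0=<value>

E0=138.2092

Apply the equity-as-call identities (strike 374.4956, horizon 0.9068 years):
d₁ = [ln(V₀/D) + (r + σ²/2)T] / (σ√T)
   = [ln(495.3410/374.4956) + (0.0388 + 0.5·0.2510²)·0.9068] / (0.2510·√0.9068)
   = [0.279666 + 0.063748] / 0.239017 = 1.436778
d₂ = d₁ − σ√T = 1.436778 − 0.239017 = 1.197760
N(d₁) = 0.924609,  N(d₂) = 0.884495,  e^(−rT) = 0.965428
E₀ = V₀·N(d₁) − D·e^(−rT)·N(d₂)
   = 495.3410·0.924609 − 374.4956·0.965428·0.884495 = 138.209167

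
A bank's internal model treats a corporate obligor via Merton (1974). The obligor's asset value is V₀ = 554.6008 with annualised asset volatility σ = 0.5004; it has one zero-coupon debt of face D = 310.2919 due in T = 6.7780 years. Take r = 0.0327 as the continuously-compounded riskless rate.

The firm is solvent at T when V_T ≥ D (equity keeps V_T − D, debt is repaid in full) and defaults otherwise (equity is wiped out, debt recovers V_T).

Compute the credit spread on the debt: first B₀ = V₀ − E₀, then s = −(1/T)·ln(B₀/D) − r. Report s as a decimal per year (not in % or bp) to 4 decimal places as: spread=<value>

spread=0.0496

Work the structural quantities from V₀ = 554.6008 against face 310.2919:
d₁ = [ln(V₀/D) + (r + σ²/2)T] / (σ√T)
   = [ln(554.6008/310.2919) + (0.0327 + 0.5·0.5004²)·6.7780] / (0.5004·√6.7780)
   = [0.580735 + 1.070247] / 1.302771 = 1.267285
d₂ = d₁ − σ√T = 1.267285 − 1.302771 = -0.035486
N(d₁) = 0.897473,  N(d₂) = 0.485846,  e^(−rT) = 0.801203
E₀ = V₀·N(d₁) − D·e^(−rT)·N(d₂)
   = 554.6008·0.897473 − 310.2919·0.801203·0.485846 = 376.954724
B₀ = V₀ − E₀ = 554.6008 − 376.954724 = 177.646076
spread = −(1/T)·ln(B₀/D) − r = −(1/6.7780)·ln(177.646076/310.2919) − 0.0327 = 0.04958389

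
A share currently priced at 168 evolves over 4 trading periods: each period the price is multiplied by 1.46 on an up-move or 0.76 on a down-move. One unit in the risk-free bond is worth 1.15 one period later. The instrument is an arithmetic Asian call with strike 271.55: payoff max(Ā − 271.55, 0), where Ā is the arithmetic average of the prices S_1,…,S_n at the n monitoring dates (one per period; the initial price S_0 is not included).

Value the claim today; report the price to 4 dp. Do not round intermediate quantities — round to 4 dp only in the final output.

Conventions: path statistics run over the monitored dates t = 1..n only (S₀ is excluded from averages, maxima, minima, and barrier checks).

Set p* = 0.5571 (from d < R < u); the path-dependent value is the discounted p*-expectation over all price paths.
Enumerate all 2^4 = 16 price paths (U = up ×1.46, D = down ×0.76); each path with k up-moves has probability p*^k·(1−p*)^(4−k).
DDDD: Ā=88.6283, payoff=0.0000, prob=0.038464
UDDD: Ā=170.2596, payoff=0.0000, prob=0.048390
DUDD: Ā=140.8596, payoff=0.0000, prob=0.048390
UUDD: Ā=270.5988, payoff=0.0000, prob=0.060878
DDUD: Ā=118.5156, payoff=0.0000, prob=0.048390
UDUD: Ā=227.6748, payoff=0.0000, prob=0.060878
DUUD: Ā=198.2748, payoff=0.0000, prob=0.060878
UUUD: Ā=380.8963, payoff=109.3463, prob=0.076588
DDDU: Ā=101.5342, payoff=0.0000, prob=0.048390
UDDU: Ā=195.0525, payoff=0.0000, prob=0.060878
DUDU: Ā=165.6525, payoff=0.0000, prob=0.060878
UUDU: Ā=318.2273, payoff=46.6773, prob=0.076588
DDUU: Ā=143.3085, payoff=0.0000, prob=0.060878
UDUU: Ā=275.3033, payoff=3.7533, prob=0.076588
DUUU: Ā=245.9033, payoff=0.0000, prob=0.076588
UUUU: Ā=472.3931, payoff=200.8431, prob=0.096353
Price = Σ prob·payoff / R^4 = 31.588940 / 1.749006 = 18.0611

price = 18.0611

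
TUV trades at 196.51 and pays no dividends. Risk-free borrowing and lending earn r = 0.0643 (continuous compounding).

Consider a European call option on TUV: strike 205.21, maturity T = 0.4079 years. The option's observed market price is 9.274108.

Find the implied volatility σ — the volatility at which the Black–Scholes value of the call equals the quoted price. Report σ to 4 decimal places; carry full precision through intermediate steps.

At σ = 0.2157 the Black–Scholes value reproduces the quote:
σ√T = 0.2157·√0.4079 = 0.137761
d₁ = (ln(S/K) + (r+σ²/2)T) / (σ√T) = (ln(196.51/205.21) + (0.0643+0.2157²/2)·0.4079) / 0.137761 = (-0.043321 + 0.035717) / 0.137761 = -0.055193
d₂ = d₁ − σ√T = -0.055193 − 0.137761 = -0.192954
e^{−rT} = 0.974113
N(d₁) = 0.477992,  N(d₂) = 0.423497
V = S·N(d₁) − K·e^{−rT}·N(d₂) = 93.930265 − 84.656158 = 9.274108 (the observed quote) — the price is monotone increasing in volatility, hence this σ is the only solution

sigma = 0.2157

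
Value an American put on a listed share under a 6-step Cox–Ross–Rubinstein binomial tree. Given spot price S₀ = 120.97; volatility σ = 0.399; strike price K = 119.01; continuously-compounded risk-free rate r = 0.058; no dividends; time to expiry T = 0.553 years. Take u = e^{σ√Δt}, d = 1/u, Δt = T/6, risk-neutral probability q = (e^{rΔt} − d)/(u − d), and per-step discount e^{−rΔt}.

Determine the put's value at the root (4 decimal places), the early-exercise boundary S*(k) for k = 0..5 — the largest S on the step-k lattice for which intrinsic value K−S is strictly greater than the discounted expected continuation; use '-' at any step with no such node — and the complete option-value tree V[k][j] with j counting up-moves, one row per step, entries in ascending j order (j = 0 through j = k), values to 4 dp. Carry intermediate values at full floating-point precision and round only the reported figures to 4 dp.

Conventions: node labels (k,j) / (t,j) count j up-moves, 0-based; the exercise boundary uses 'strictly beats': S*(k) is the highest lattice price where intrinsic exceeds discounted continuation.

price = 11.3243
boundary = - - - 84.1117 94.9431 84.1117
tree:
11.3243
17.1641 5.4138
25.0626 9.1900 1.5710
34.8983 15.1731 3.1081 0.0000
44.4940 24.0669 6.1490 0.0000 0.0000
52.9950 34.8983 12.1650 0.0000 0.0000 0.0000
60.5262 44.4940 24.0669 0.0000 0.0000 0.0000 0.0000

Δt=0.09217  u=1.12877  d=0.88592  q=0.49182  discount=0.99467
step 6 (expiry): payoffs max(K−S,0) = 60.5262 44.4940 24.0669 0.0000 0.0000 0.0000 0.0000
step 5: (k=5,j=0): S=66.0150, K−S=52.9950, hold=52.3606 ⇒ V=52.9950 exercise | (k=5,j=1): S=84.1117, K−S=34.8983, hold=34.2638 ⇒ V=34.8983 exercise | (k=5,j=2): S=107.1694, K−S=11.8406, hold=12.1650 ⇒ V=12.1650 continue | (k=5,j=3): S=136.5478, K−S=0.0000, hold=0.0000 ⇒ V=0.0000 continue | (k=5,j=4): S=173.9798, K−S=0.0000, hold=0.0000 ⇒ V=0.0000 continue | (k=5,j=5): S=221.6731, K−S=0.0000, hold=0.0000 ⇒ V=0.0000 continue  boundary S*=84.1117
step 4: (k=4,j=0): S=74.5160, K−S=44.4940, hold=43.8595 ⇒ V=44.4940 exercise | (k=4,j=1): S=94.9431, K−S=24.0669, hold=23.5911 ⇒ V=24.0669 exercise | (k=4,j=2): S=120.9700, K−S=0.0000, hold=6.1490 ⇒ V=6.1490 continue | (k=4,j=3): S=154.1317, K−S=0.0000, hold=0.0000 ⇒ V=0.0000 continue | (k=4,j=4): S=196.3839, K−S=0.0000, hold=0.0000 ⇒ V=0.0000 continue  boundary S*=94.9431
step 3: (k=3,j=0): S=84.1117, K−S=34.8983, hold=34.2638 ⇒ V=34.8983 exercise | (k=3,j=1): S=107.1694, K−S=11.8406, hold=15.1731 ⇒ V=15.1731 continue | (k=3,j=2): S=136.5478, K−S=0.0000, hold=3.1081 ⇒ V=3.1081 continue | (k=3,j=3): S=173.9798, K−S=0.0000, hold=0.0000 ⇒ V=0.0000 continue  boundary S*=84.1117
step 2: (k=2,j=0): S=94.9431, K−S=24.0669, hold=25.0626 ⇒ V=25.0626 continue | (k=2,j=1): S=120.9700, K−S=0.0000, hold=9.1900 ⇒ V=9.1900 continue | (k=2,j=2): S=154.1317, K−S=0.0000, hold=1.5710 ⇒ V=1.5710 continue  boundary S*=-
step 1: (k=1,j=0): S=107.1694, K−S=11.8406, hold=17.1641 ⇒ V=17.1641 continue | (k=1,j=1): S=136.5478, K−S=0.0000, hold=5.4138 ⇒ V=5.4138 continue  boundary S*=-
step 0: (k=0,j=0): S=120.9700, K−S=0.0000, hold=11.3243 ⇒ V=11.3243 continue  boundary S*=-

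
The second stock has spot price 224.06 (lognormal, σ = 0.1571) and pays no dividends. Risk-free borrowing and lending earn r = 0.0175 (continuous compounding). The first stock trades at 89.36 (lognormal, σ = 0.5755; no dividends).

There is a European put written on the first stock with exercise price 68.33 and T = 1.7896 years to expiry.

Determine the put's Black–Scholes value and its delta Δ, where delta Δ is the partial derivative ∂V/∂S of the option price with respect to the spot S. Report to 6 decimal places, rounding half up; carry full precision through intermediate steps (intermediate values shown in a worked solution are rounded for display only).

σ√T = 0.5755·√1.7896 = 0.769880
d₁ = (ln(S/K) + (r+σ²/2)T) / (σ√T) = (ln(89.36/68.33) + (0.0175+0.5755²/2)·1.7896) / 0.769880 = (0.268324 + 0.327676) / 0.769880 = 0.774146
d₂ = d₁ − σ√T = 0.774146 − 0.769880 = 0.004266
e^{−rT} = 0.969167
N(−d₁) = 0.219422,  N(−d₂) = 0.498298
Put price V = K·e^{−rT}·N(−d₂) − S·N(−d₁) = 32.998899 − 19.607559 = 13.391340
Δ = −N(−d₁) = -0.219422

price = 13.391340
Δ = -0.219422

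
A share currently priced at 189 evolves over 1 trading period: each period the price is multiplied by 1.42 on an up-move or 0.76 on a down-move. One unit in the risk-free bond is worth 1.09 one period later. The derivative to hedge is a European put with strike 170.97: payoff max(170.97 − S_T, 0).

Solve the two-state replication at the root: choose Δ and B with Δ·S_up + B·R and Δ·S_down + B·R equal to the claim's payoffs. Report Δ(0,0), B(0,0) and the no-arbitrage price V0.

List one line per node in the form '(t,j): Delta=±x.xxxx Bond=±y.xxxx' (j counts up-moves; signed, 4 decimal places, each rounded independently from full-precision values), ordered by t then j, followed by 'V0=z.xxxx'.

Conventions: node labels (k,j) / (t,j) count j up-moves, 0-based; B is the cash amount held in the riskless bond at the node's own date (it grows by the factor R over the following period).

(0,0): Delta=-0.2191 Bond=53.9458
V0=12.5367

The replicating-portfolio and risk-neutral prices coincide; use p* = (1.09−0.76)/(1.42−0.76) = 0.5000 for the latter.
Terminal payoffs: V(1,0)=27.3300, V(1,1)=0.0000
Node (0,0) S=189.0000: V=(p*·0.0000+(1−p*)·27.3300)/1.09=12.5367; Δ=(0.0000−27.3300)/(268.3800−143.6400)=-0.2191; B=V−Δ·S=53.9458
Sanity check at the root: Δ(0,0)·S0 + B(0,0) reproduces V0 = 12.5367.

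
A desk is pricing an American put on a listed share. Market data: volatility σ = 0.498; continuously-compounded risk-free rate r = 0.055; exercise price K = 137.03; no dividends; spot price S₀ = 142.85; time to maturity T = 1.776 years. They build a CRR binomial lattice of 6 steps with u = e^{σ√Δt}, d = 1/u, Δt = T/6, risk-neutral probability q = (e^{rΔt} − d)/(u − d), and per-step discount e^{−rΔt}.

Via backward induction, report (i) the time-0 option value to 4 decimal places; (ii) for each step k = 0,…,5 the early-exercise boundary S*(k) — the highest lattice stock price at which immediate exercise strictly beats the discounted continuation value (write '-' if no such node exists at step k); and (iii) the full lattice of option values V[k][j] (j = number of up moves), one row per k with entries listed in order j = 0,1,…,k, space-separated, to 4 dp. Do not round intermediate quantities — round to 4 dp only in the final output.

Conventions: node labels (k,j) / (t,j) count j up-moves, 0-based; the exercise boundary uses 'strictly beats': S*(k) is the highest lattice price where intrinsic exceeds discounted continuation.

Δt=0.29600  u=1.31120  d=0.76266  q=0.46260  discount=0.98385
step 6 (expiry): payoffs max(K−S,0) = 108.9194 88.7011 53.9410 0.0000 0.0000 0.0000 0.0000
step 5: (k=5,j=0): S=36.8586, K−S=100.1714, hold=97.9586 ⇒ V=100.1714 exercise | (k=5,j=1): S=63.3688, K−S=73.6612, hold=71.4484 ⇒ V=73.6612 exercise | (k=5,j=2): S=108.9462, K−S=28.0838, hold=28.5199 ⇒ V=28.5199 continue | (k=5,j=3): S=187.3046, K−S=0.0000, hold=0.0000 ⇒ V=0.0000 continue | (k=5,j=4): S=322.0217, K−S=0.0000, hold=0.0000 ⇒ V=0.0000 continue | (k=5,j=5): S=553.6328, K−S=0.0000, hold=0.0000 ⇒ V=0.0000 continue  boundary S*=63.3688
step 4: (k=4,j=0): S=48.3289, K−S=88.7011, hold=86.4883 ⇒ V=88.7011 exercise | (k=4,j=1): S=83.0890, K−S=53.9410, hold=51.9267 ⇒ V=53.9410 exercise | (k=4,j=2): S=142.8500, K−S=0.0000, hold=15.0792 ⇒ V=15.0792 continue | (k=4,j=3): S=245.5935, K−S=0.0000, hold=0.0000 ⇒ V=0.0000 continue | (k=4,j=4): S=422.2343, K−S=0.0000, hold=0.0000 ⇒ V=0.0000 continue  boundary S*=83.0890
step 3: (k=3,j=0): S=63.3688, K−S=73.6612, hold=71.4484 ⇒ V=73.6612 exercise | (k=3,j=1): S=108.9462, K−S=28.0838, hold=35.3828 ⇒ V=35.3828 continue | (k=3,j=2): S=187.3046, K−S=0.0000, hold=7.9727 ⇒ V=7.9727 continue | (k=3,j=3): S=322.0217, K−S=0.0000, hold=0.0000 ⇒ V=0.0000 continue  boundary S*=63.3688
step 2: (k=2,j=0): S=83.0890, K−S=53.9410, hold=55.0502 ⇒ V=55.0502 continue | (k=2,j=1): S=142.8500, K−S=0.0000, hold=22.3364 ⇒ V=22.3364 continue | (k=2,j=2): S=245.5935, K−S=0.0000, hold=4.2154 ⇒ V=4.2154 continue  boundary S*=-
step 1: (k=1,j=0): S=108.9462, K−S=28.0838, hold=39.2722 ⇒ V=39.2722 continue | (k=1,j=1): S=187.3046, K−S=0.0000, hold=13.7283 ⇒ V=13.7283 continue  boundary S*=-
step 0: (k=0,j=0): S=142.8500, K−S=0.0000, hold=27.0123 ⇒ V=27.0123 continue  boundary S*=-

price = 27.0123
boundary = - - - 63.3688 83.0890 63.3688
tree:
27.0123
39.2722 13.7283
55.0502 22.3364 4.2154
73.6612 35.3828 7.9727 0.0000
88.7011 53.9410 15.0792 0.0000 0.0000
100.1714 73.6612 28.5199 0.0000 0.0000 0.0000
108.9194 88.7011 53.9410 0.0000 0.0000 0.0000 0.0000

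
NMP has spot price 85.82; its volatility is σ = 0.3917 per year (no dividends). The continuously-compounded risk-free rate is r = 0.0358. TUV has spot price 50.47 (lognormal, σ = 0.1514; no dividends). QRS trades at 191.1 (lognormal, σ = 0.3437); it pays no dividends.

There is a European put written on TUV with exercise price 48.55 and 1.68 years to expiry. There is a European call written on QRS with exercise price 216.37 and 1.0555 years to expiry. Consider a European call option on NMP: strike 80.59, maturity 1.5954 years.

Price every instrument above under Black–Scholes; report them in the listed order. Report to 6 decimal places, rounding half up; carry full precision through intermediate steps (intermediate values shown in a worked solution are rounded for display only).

price(TUV put K=48.55) = 1.847914
price(QRS call K=216.37) = 20.190813
price(NMP call K=80.59) = 21.124712

[TUV put K=48.55]
σ√T = 0.1514·√1.68 = 0.196237
d₁ = (ln(S/K) + (r+σ²/2)T) / (σ√T) = (ln(50.47/48.55) + (0.0358+0.1514²/2)·1.68) / 0.196237 = (0.038785 + 0.079398) / 0.196237 = 0.602249
d₂ = d₁ − σ√T = 0.602249 − 0.196237 = 0.406012
e^{−rT} = 0.941629
N(−d₁) = 0.273504,  N(−d₂) = 0.342367
price = K·e^{−rT}·N(−d₂) − S·N(−d₁) = 15.651678 − 13.803764 = 1.847914
[QRS call K=216.37]
σ√T = 0.3437·√1.0555 = 0.353109
d₁ = (ln(S/K) + (r+σ²/2)T) / (σ√T) = (ln(191.1/216.37) + (0.0358+0.3437²/2)·1.0555) / 0.353109 = (-0.124193 + 0.100130) / 0.353109 = -0.068147
d₂ = d₁ − σ√T = -0.068147 − 0.353109 = -0.421256
e^{−rT} = 0.962918
N(d₁) = 0.472834,  N(d₂) = 0.336784
price = S·N(d₁) − K·e^{−rT}·N(d₂) = 90.358658 − 70.167845 = 20.190813
[NMP call K=80.59]
σ√T = 0.3917·√1.5954 = 0.494753
d₁ = (ln(S/K) + (r+σ²/2)T) / (σ√T) = (ln(85.82/80.59) + (0.0358+0.3917²/2)·1.5954) / 0.494753 = (0.062878 + 0.179506) / 0.494753 = 0.489907
d₂ = d₁ − σ√T = 0.489907 − 0.494753 = -0.004846
e^{−rT} = 0.944485
N(d₁) = 0.687900,  N(d₂) = 0.498067
price = S·N(d₁) − K·e^{−rT}·N(d₂) = 59.035599 − 37.910887 = 21.124712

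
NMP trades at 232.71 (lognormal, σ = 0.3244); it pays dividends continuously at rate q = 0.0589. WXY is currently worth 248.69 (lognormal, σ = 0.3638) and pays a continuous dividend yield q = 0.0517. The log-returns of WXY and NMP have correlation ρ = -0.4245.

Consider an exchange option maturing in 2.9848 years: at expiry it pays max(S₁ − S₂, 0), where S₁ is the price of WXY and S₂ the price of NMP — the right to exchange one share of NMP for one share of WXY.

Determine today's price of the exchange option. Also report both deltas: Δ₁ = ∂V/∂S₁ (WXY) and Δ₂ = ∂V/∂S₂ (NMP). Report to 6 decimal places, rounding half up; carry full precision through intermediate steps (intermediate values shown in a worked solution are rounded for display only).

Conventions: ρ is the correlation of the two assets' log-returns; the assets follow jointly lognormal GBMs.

σ_eff = √(σ₁² + σ₂² − 2ρσ₁σ₂) = √(0.3638² + 0.3244² − 2·-0.4245·0.3638·0.3244) = 0.581190
d₁ = (ln(S₁/S₂) + (q₂ − q₁ + σ_eff²/2)T) / (σ_eff√T) = (ln(248.69/232.71) + (0.0589 − 0.0517 + 0.168891)·2.9848) / 1.004097 = 0.589595
d₂ = d₁ − σ_eff√T = 0.589595 − 1.004097 = -0.414503
N(d₁) = 0.722269,  N(d₂) = 0.339253
V = S₁·e^{−q₁T}·N(d₁) − S₂·e^{−q₂T}·N(d₂) = 153.935711 − 66.219771 = 87.715939
Key observation: pricing in NMP-units makes this a unit-strike call on the ratio S₁/S₂ — the risk-free rate cancels and cannot affect the value.
Δ₁ = e^{−q₁T}·N(d₁) = 0.618986;  Δ₂ = −e^{−q₂T}·N(d₂) = -0.284559

exchange price = 87.715939
Δ1 = 0.618986
Δ2 = -0.284559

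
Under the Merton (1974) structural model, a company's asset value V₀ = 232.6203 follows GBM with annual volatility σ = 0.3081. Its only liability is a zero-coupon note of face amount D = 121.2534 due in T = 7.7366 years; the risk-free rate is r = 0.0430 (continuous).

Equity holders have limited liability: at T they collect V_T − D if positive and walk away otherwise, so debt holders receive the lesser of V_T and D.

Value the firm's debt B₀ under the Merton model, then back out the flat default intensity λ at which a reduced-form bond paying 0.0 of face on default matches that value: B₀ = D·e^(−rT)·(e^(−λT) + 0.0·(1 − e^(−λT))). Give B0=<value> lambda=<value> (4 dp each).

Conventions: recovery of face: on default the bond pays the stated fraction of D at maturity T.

B0=79.7948 lambda=0.0111

With assets at 232.6203 and a single debt payment of 121.2534 at 7.7366 years:
d₁ = [ln(V₀/D) + (r + σ²/2)T] / (σ√T)
   = [ln(232.6203/121.2534) + (0.0430 + 0.5·0.3081²)·7.7366] / (0.3081·√7.7366)
   = [0.651525 + 0.699875] / 0.856972 = 1.576947
d₂ = d₁ − σ√T = 1.576947 − 0.856972 = 0.719974
N(d₁) = 0.942596,  N(d₂) = 0.764230,  e^(−rT) = 0.717004
E₀ = V₀·N(d₁) − D·e^(−rT)·N(d₂)
   = 232.6203·0.942596 − 121.2534·0.717004·0.764230 = 152.825493
B₀ = V₀ − E₀ = 232.6203 − 152.825493 = 79.794807
e^(−λT) = (B₀·e^(rT)/D − 0)/(1 − 0) = (79.7948·1.394692/121.2534 − 0)/1 = 0.91782326
λ = −ln(0.91782326)/7.7366 = 0.011084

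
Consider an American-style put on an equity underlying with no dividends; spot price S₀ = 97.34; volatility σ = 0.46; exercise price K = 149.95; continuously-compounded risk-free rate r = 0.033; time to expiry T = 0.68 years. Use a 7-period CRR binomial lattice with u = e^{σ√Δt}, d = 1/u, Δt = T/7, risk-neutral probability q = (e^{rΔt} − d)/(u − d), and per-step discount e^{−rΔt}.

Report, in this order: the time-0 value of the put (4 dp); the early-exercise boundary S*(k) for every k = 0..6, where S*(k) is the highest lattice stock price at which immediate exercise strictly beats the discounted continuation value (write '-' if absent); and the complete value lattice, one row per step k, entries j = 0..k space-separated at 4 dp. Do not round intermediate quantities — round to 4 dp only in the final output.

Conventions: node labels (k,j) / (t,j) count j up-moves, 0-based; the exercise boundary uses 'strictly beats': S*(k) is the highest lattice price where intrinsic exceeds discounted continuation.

price = 53.6853
boundary = - 84.3385 73.0736 84.3385 97.3400 112.3458 129.6649
tree:
53.6853
65.6115 40.8863
76.8764 52.8999 27.9044
86.6367 65.6115 39.2287 15.5955
95.0933 76.8764 52.6100 24.7263 5.6241
102.4204 86.6367 65.6115 37.6042 10.6813 0.0810
108.7689 95.0933 76.8764 52.6100 20.2851 0.1549 0.0000
114.2694 102.4204 86.6367 65.6115 37.6042 0.2962 0.0000 0.0000

params: Δt=0.09714 u=1.15416 d=0.86643 q=0.47538 e^(-rΔt)=0.99680
t_7 payoffs: 114.2694 102.4204 86.6367 65.6115 37.6042 0.2962 0.0000 0.0000
t_6: node(6,0) S=41.1811 payoff=108.7689 vs cont=108.2889 → 108.7689 [stop]  node(6,1) S=54.8567 payoff=95.0933 vs cont=94.6134 → 95.0933 [stop]  node(6,2) S=73.0736 payoff=76.8764 vs cont=76.3965 → 76.8764 [stop]  node(6,3) S=97.3400 payoff=52.6100 vs cont=52.1301 → 52.6100 [stop]  node(6,4) S=129.6649 payoff=20.2851 vs cont=19.8052 → 20.2851 [stop]  node(6,5) S=172.7243 payoff=0.0000 vs cont=0.1549 → 0.1549 [wait]  node(6,6) S=230.0829 payoff=0.0000 vs cont=0.0000 → 0.0000 [wait]  ⇒ S*(6)=129.6649
t_5: node(5,0) S=47.5296 payoff=102.4204 vs cont=101.9405 → 102.4204 [stop]  node(5,1) S=63.3133 payoff=86.6367 vs cont=86.1568 → 86.6367 [stop]  node(5,2) S=84.3385 payoff=65.6115 vs cont=65.1316 → 65.6115 [stop]  node(5,3) S=112.3458 payoff=37.6042 vs cont=37.1243 → 37.6042 [stop]  node(5,4) S=149.6538 payoff=0.2962 vs cont=10.6813 → 10.6813 [wait]  node(5,5) S=199.3512 payoff=0.0000 vs cont=0.0810 → 0.0810 [wait]  ⇒ S*(5)=112.3458
t_4: node(4,0) S=54.8567 payoff=95.0933 vs cont=94.6134 → 95.0933 [stop]  node(4,1) S=73.0736 payoff=76.8764 vs cont=76.3965 → 76.8764 [stop]  node(4,2) S=97.3400 payoff=52.6100 vs cont=52.1301 → 52.6100 [stop]  node(4,3) S=129.6649 payoff=20.2851 vs cont=24.7263 → 24.7263 [wait]  node(4,4) S=172.7243 payoff=0.0000 vs cont=5.6241 → 5.6241 [wait]  ⇒ S*(4)=97.3400
t_3: node(3,0) S=63.3133 payoff=86.6367 vs cont=86.1568 → 86.6367 [stop]  node(3,1) S=84.3385 payoff=65.6115 vs cont=65.1316 → 65.6115 [stop]  node(3,2) S=112.3458 payoff=37.6042 vs cont=39.2287 → 39.2287 [wait]  node(3,3) S=149.6538 payoff=0.2962 vs cont=15.5955 → 15.5955 [wait]  ⇒ S*(3)=84.3385
t_2: node(2,0) S=73.0736 payoff=76.8764 vs cont=76.3965 → 76.8764 [stop]  node(2,1) S=97.3400 payoff=52.6100 vs cont=52.8999 → 52.8999 [wait]  node(2,2) S=129.6649 payoff=20.2851 vs cont=27.9044 → 27.9044 [wait]  ⇒ S*(2)=73.0736
t_1: node(1,0) S=84.3385 payoff=65.6115 vs cont=65.2689 → 65.6115 [stop]  node(1,1) S=112.3458 payoff=37.6042 vs cont=40.8863 → 40.8863 [wait]  ⇒ S*(1)=84.3385
t_0: node(0,0) S=97.3400 payoff=52.6100 vs cont=53.6853 → 53.6853 [wait]  ⇒ S*(0)=-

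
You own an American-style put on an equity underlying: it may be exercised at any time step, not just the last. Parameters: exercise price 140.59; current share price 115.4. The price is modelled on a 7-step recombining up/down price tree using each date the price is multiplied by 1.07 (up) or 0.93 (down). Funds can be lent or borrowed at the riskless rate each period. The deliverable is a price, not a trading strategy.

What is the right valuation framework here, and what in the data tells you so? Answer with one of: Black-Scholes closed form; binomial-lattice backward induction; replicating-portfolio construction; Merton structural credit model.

Key observation: the defining feature is the embedded early-exercise option across 7 discrete dates on the spot-115.4 tree; pricing the strike-140.59 put means working backward with an exercise test at every node.

framework: binomial-lattice backward induction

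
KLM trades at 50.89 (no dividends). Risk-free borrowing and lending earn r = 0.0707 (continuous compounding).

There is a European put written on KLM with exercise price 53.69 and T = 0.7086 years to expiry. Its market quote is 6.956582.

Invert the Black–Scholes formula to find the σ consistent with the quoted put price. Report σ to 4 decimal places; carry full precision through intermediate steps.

sigma = 0.4031

At σ = 0.4031 the Black–Scholes value reproduces the quote:
σ√T = 0.4031·√0.7086 = 0.339323
d₁ = (ln(S/K) + (r+σ²/2)T) / (σ√T) = (ln(50.89/53.69) + (0.0707+0.4031²/2)·0.7086) / 0.339323 = (-0.053560 + 0.107668) / 0.339323 = 0.159458
d₂ = d₁ − σ√T = 0.159458 − 0.339323 = -0.179865
e^{−rT} = 0.951136
N(−d₁) = 0.436654,  N(−d₂) = 0.571371
V = K·e^{−rT}·N(−d₂) − S·N(−d₁) = 29.177906 − 22.221324 = 6.956582 (equal to the quote); since ∂V/∂σ > 0 for all σ, the implied volatility is unique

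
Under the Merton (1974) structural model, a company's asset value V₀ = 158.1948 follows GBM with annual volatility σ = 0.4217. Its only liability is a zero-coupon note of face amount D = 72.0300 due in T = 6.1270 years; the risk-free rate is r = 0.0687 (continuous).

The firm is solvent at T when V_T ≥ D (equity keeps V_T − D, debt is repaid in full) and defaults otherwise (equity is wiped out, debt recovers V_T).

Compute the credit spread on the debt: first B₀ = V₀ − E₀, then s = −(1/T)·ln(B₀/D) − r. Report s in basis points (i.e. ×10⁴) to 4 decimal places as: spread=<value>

Work the structural quantities from V₀ = 158.1948 against face 72.0300:
d₁ = [ln(V₀/D) + (r + σ²/2)T] / (σ√T)
   = [ln(158.1948/72.0300) + (0.0687 + 0.5·0.4217²)·6.1270] / (0.4217·√6.1270)
   = [0.786744 + 0.965710] / 1.043825 = 1.678878
d₂ = d₁ − σ√T = 1.678878 − 1.043825 = 0.635053
N(d₁) = 0.953412,  N(d₂) = 0.737303,  e^(−rT) = 0.656439
E₀ = V₀·N(d₁) − D·e^(−rT)·N(d₂)
   = 158.1948·0.953412 − 72.0300·0.656439·0.737303 = 115.962684
B₀ = V₀ − E₀ = 158.1948 − 115.962684 = 42.232116
spread = −(1/T)·ln(B₀/D) − r = −(1/6.1270)·ln(42.232116/72.0300) − 0.0687 = 0.01843918
in basis points: 0.01843918 × 10⁴ = 184.3918 bp

spread=184.3918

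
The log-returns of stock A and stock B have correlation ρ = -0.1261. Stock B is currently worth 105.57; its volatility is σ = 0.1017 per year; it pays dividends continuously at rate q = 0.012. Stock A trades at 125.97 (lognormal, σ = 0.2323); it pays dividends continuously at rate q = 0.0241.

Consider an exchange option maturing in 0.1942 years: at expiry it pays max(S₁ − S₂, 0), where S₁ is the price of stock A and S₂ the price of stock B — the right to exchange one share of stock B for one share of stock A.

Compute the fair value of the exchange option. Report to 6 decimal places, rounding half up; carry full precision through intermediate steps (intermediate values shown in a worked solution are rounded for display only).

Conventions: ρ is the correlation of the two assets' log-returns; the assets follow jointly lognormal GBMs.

σ_eff = √(σ₁² + σ₂² − 2ρσ₁σ₂) = √(0.2323² + 0.1017² − 2·-0.1261·0.2323·0.1017) = 0.265074
d₁ = (ln(S₁/S₂) + (q₂ − q₁ + σ_eff²/2)T) / (σ_eff√T) = (ln(125.97/105.57) + (0.012 − 0.0241 + 0.035132)·0.1942) / 0.116813 = 1.550700
d₂ = d₁ − σ_eff√T = 1.550700 − 0.116813 = 1.433887
N(d₁) = 0.939513,  N(d₂) = 0.924198
V = S₁·e^{−q₁T}·N(d₁) − S₂·e^{−q₂T}·N(d₂) = 117.797871 − 97.340450 = 20.457421
Key observation: the rate r is irrelevant here: denominating values in stock B turns the exchange into a ratio option on S₁/S₂, and discounting at r drops out.

exchange price = 20.457421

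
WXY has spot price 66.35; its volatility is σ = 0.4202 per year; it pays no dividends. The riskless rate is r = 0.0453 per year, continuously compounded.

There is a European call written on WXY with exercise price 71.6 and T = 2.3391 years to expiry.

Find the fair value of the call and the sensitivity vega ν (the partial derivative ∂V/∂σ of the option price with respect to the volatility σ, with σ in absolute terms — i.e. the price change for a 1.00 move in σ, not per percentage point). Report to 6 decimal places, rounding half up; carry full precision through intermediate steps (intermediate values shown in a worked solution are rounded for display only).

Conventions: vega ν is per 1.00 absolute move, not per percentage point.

price = 17.468696
ν = 37.836767

σ√T = 0.4202·√2.3391 = 0.642659
d₁ = (ln(S/K) + (r+σ²/2)T) / (σ√T) = (ln(66.35/71.6) + (0.0453+0.4202²/2)·2.3391) / 0.642659 = (-0.076151 + 0.312466) / 0.642659 = 0.367715
d₂ = d₁ − σ√T = 0.367715 − 0.642659 = -0.274944
e^{−rT} = 0.899460
N(d₁) = 0.643457,  N(d₂) = 0.391680
Call price V = S·N(d₁) − K·e^{−rT}·N(d₂) = 42.693372 − 25.224676 = 17.468696
φ(d₁) = (1/√(2π))·e^{−d₁²/2} = 0.372862
ν = S·φ(d₁)·√T = 37.836767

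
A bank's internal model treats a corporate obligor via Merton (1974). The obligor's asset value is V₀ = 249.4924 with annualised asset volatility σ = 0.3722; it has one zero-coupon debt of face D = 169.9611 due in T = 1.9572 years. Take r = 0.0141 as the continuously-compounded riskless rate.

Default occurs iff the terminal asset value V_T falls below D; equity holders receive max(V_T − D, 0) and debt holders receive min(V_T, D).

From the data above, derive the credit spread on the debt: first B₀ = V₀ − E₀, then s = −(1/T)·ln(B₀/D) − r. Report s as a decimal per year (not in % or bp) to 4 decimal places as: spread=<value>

spread=0.0408

Work the structural quantities from V₀ = 249.4924 against face 169.9611:
d₁ = [ln(V₀/D) + (r + σ²/2)T] / (σ√T)
   = [ln(249.4924/169.9611) + (0.0141 + 0.5·0.3722²)·1.9572] / (0.3722·√1.9572)
   = [0.383859 + 0.163165] / 0.520708 = 1.050539
d₂ = d₁ − σ√T = 1.050539 − 0.520708 = 0.529831
N(d₁) = 0.853265,  N(d₂) = 0.701886,  e^(−rT) = 0.972781
E₀ = V₀·N(d₁) − D·e^(−rT)·N(d₂)
   = 249.4924·0.853265 − 169.9611·0.972781·0.701886 = 96.836913
B₀ = V₀ − E₀ = 249.4924 − 96.836913 = 152.655487
spread = −(1/T)·ln(B₀/D) − r = −(1/1.9572)·ln(152.655487/169.9611) − 0.0141 = 0.04076712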